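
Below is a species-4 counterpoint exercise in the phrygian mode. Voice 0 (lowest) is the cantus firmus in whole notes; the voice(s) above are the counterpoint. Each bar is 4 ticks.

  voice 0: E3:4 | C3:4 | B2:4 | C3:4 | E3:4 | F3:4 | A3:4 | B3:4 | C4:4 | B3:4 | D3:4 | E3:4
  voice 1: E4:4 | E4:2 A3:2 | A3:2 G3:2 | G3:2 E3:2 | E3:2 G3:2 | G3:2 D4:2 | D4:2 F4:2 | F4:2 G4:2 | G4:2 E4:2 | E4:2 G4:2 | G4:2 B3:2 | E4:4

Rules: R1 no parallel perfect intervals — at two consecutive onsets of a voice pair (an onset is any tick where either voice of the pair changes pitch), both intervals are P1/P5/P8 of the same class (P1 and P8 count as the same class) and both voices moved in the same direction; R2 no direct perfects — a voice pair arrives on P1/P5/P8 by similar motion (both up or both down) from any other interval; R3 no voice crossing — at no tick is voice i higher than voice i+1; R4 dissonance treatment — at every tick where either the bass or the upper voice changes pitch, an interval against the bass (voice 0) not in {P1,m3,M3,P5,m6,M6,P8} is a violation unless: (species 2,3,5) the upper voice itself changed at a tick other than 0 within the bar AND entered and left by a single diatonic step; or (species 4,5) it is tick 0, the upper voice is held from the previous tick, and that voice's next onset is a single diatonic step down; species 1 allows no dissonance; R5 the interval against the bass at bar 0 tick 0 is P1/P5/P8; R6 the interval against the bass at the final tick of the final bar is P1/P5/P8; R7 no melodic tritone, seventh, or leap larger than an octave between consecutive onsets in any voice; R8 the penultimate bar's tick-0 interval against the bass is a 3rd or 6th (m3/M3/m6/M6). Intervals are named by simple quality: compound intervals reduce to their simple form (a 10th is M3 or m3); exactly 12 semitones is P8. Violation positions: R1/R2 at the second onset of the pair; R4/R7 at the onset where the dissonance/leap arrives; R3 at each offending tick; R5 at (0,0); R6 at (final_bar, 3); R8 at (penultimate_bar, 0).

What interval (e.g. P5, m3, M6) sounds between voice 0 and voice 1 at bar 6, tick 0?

P4

voice 0=A3 voice 1=D4 -> P4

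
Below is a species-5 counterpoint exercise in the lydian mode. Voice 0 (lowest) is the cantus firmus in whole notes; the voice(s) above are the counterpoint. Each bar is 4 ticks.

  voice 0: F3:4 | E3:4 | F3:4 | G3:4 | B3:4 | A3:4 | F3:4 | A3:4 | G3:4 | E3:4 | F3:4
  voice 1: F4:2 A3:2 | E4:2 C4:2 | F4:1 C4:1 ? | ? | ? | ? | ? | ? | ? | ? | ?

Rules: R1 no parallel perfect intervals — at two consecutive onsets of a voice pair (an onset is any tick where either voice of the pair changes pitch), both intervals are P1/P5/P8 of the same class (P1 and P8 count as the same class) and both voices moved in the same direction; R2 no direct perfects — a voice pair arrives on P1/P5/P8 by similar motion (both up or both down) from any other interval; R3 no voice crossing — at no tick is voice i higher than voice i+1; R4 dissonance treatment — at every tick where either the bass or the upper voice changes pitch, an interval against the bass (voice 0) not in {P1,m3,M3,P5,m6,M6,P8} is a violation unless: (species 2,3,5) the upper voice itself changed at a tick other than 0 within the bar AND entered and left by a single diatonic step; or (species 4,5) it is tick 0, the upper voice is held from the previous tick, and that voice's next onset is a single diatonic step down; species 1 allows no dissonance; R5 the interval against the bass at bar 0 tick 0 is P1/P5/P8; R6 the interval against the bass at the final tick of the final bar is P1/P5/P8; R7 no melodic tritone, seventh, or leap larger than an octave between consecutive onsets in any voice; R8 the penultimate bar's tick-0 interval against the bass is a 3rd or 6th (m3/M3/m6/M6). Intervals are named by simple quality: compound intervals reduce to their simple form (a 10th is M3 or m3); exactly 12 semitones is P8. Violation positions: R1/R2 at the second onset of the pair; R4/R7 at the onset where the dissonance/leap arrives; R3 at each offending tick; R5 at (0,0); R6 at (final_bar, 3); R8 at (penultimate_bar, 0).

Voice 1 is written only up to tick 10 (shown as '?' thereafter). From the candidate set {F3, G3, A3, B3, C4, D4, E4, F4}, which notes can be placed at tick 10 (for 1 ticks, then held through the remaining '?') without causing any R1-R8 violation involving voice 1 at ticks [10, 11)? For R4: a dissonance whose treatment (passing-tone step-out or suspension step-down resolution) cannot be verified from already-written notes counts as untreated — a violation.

F3: legal
G3: violates R4
A3: legal
B3: violates R4
C4: legal
D4: legal
E4: violates R4
F4: legal

{A3, C4, D4, F3, F4}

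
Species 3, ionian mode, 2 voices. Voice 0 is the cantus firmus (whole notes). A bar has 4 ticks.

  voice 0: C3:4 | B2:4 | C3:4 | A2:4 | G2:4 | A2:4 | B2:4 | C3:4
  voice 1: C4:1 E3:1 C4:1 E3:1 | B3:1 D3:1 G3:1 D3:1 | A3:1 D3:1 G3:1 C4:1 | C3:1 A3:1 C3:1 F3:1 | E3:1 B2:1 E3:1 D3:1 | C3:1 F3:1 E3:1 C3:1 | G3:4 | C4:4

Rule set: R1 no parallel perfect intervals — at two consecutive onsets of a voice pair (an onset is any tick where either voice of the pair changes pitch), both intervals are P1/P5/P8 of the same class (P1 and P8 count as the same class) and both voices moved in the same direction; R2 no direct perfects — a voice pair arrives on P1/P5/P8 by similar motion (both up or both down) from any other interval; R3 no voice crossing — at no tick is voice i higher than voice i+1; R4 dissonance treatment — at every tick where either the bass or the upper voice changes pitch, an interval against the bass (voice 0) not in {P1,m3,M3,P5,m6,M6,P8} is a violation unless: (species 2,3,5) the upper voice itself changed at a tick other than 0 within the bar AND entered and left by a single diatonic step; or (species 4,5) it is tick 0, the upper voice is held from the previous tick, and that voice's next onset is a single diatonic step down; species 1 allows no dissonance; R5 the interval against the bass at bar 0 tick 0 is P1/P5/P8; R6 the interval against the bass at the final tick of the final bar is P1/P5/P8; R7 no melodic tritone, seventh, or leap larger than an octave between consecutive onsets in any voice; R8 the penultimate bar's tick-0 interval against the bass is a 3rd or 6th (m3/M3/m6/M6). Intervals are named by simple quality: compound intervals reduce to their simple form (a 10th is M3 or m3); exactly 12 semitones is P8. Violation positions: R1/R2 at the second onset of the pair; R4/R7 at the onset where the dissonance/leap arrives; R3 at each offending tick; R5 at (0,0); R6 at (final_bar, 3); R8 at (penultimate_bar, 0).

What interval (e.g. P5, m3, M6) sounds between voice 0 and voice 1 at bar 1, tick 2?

m6

voice 0=B2 voice 1=G3 -> m6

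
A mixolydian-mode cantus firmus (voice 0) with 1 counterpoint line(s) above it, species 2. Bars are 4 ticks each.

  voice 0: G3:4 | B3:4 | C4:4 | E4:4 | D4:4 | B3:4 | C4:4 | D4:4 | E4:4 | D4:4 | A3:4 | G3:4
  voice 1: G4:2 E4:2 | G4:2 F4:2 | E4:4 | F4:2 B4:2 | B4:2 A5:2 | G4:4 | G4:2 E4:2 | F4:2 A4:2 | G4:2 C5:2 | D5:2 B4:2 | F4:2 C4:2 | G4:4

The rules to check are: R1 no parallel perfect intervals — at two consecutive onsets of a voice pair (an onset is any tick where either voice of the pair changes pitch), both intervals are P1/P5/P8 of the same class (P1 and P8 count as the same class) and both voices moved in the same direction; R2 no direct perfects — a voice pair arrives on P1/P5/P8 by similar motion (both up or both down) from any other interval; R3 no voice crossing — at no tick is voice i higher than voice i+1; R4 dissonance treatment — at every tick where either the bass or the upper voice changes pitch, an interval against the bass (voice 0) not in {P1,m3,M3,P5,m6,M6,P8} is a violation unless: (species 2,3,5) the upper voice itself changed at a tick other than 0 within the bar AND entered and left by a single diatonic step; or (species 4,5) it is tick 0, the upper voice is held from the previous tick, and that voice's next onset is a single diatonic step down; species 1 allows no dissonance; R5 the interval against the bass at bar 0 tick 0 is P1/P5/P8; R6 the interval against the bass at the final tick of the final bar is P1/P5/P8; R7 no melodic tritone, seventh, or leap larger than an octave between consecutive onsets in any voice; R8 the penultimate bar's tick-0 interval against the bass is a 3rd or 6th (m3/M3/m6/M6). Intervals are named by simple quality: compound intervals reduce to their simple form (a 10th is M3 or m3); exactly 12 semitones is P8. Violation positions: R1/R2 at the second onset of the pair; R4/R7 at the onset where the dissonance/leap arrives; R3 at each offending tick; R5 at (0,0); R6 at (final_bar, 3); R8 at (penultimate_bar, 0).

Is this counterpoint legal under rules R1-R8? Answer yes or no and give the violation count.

bar 0: v0=G3 v1=G4 (P8)
bar 1: v0=B3 v1=G4 (m6)
bar 2: v0=C4 v1=E4 (M3)
bar 3: v0=E4 v1=F4 (m2)
bar 4: v0=D4 v1=B4 (M6)
bar 5: v0=B3 v1=G4 (m6)
bar 6: v0=C4 v1=G4 (P5)
bar 7: v0=D4 v1=F4 (m3)
bar 8: v0=E4 v1=G4 (m3)
bar 9: v0=D4 v1=D5 (P8)
bar 10: v0=A3 v1=F4 (m6)
bar 11: v0=G3 v1=G4 (P8)
  R4 @ bar3.0: E4/F4 m2 untreated
  R7 @ bar3.2: F4->B4 leap 6st
  R7 @ bar4.2: B4->A5 leap 10st
  R7 @ bar5.0: A5->G4 leap 14st
  R7 @ bar10.0: B4->F4 leap 6st

No (5 violations)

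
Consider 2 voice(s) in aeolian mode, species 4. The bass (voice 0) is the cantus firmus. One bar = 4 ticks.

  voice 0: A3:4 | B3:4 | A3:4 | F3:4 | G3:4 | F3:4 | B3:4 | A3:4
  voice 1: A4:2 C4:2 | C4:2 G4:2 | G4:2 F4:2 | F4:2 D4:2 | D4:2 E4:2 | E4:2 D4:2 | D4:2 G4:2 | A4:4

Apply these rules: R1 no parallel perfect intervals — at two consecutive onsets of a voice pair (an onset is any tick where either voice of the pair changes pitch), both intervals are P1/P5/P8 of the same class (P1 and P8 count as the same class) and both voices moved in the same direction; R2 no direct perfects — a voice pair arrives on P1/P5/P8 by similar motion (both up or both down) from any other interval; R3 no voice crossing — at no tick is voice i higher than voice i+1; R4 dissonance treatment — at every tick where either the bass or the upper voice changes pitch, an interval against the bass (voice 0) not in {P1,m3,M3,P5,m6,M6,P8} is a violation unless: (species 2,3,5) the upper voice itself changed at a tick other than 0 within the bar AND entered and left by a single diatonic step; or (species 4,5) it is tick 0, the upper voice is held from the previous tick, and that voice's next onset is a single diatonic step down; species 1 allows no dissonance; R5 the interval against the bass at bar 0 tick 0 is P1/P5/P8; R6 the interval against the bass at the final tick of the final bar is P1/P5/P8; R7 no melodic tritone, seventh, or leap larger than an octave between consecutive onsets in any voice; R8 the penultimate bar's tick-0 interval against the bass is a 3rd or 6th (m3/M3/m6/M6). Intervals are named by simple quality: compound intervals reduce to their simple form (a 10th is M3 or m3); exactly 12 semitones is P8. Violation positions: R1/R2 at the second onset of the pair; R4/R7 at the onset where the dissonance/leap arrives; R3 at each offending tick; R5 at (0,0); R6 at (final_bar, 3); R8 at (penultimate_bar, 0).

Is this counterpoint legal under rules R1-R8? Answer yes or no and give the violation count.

No (2 violations)

bar 0: v0=A3 v1=A4 (P8)
bar 1: v0=B3 v1=C4 (m2)
bar 2: v0=A3 v1=G4 (m7)
bar 3: v0=F3 v1=F4 (P8)
bar 4: v0=G3 v1=D4 (P5)
bar 5: v0=F3 v1=E4 (M7)
bar 6: v0=B3 v1=D4 (m3)
bar 7: v0=A3 v1=A4 (P8)
  R4 @ bar1.0: B3/C4 m2 untreated
  R7 @ bar6.0: F3->B3 leap 6st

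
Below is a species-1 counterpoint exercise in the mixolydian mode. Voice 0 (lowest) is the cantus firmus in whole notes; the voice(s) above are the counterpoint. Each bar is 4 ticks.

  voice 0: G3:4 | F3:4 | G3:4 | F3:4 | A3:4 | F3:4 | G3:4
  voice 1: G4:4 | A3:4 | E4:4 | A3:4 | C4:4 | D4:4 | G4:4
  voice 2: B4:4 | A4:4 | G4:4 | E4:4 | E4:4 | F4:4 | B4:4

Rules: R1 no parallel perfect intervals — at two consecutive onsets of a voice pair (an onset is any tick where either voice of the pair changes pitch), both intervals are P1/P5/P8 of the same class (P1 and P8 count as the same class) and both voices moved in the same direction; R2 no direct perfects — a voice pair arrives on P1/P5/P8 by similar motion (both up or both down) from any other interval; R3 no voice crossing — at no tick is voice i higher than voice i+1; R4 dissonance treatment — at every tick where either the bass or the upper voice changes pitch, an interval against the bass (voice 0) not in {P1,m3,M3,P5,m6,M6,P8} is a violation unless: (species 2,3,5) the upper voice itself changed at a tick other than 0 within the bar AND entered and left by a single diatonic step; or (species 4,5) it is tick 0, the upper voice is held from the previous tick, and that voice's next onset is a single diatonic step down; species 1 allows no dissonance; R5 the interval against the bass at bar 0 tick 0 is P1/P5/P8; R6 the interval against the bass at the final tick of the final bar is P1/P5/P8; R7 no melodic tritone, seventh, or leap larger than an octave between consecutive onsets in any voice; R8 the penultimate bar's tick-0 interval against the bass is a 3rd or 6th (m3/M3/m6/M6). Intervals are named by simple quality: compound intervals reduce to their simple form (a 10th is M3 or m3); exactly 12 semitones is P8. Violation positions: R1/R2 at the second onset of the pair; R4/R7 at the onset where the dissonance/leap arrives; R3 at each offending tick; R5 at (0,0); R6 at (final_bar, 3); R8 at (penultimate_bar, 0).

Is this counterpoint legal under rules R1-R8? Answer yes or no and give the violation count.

bar 0: v0=G3 v1=G4 v2=B4 (M3)
bar 1: v0=F3 v1=A3 v2=A4 (M3)
bar 2: v0=G3 v1=E4 v2=G4 (P8)
bar 3: v0=F3 v1=A3 v2=E4 (M7)
bar 4: v0=A3 v1=C4 v2=E4 (P5)
bar 5: v0=F3 v1=D4 v2=F4 (P8)
bar 6: v0=G3 v1=G4 v2=B4 (M3)
  R5 @ bar0.0: opens on M3
  R2 @ bar1.0: G4/B4 M3 -> A3/A4 P8 similar
  R7 @ bar1.0: G4->A3 leap 10st
  R2 @ bar3.0: E4/G4 m3 -> A3/E4 P5 similar
  R4 @ bar3.0: F3/E4 M7 untreated
  R8 @ bar5.0: penult P8 not 3rd/6th
  R2 @ bar6.0: F3/D4 M6 -> G3/G4 P8 similar
  R7 @ bar6.0: F4->B4 leap 6st
  R6 @ bar6.3: closes on M3

No (9 violations)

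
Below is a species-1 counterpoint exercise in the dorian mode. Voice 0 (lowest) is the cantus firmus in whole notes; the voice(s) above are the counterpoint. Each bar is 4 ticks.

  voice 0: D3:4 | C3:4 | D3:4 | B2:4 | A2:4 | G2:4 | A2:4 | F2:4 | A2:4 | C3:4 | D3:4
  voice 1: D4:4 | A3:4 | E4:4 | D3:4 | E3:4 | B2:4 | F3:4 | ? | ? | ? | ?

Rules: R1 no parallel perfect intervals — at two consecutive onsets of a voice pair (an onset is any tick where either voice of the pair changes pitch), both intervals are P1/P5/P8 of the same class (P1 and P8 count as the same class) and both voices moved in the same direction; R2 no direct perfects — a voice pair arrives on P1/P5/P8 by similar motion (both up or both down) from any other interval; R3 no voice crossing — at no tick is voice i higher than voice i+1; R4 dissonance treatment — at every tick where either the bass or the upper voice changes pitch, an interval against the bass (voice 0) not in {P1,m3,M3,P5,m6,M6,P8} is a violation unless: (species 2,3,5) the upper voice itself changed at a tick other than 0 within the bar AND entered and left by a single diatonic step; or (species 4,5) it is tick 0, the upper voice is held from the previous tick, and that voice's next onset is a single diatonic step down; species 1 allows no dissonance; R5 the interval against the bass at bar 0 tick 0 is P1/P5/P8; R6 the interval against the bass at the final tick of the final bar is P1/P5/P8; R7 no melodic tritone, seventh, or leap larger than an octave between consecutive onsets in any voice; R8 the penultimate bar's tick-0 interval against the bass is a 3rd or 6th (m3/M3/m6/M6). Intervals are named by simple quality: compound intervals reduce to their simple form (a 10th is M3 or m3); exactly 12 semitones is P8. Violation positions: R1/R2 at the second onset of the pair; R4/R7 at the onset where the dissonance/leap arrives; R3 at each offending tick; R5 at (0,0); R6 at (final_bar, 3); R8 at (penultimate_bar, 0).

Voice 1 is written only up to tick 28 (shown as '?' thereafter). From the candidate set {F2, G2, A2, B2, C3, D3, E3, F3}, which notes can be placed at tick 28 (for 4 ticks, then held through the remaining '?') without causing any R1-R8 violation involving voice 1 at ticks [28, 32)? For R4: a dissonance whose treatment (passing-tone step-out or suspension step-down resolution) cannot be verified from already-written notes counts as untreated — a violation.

{A2, D3, F3}

F2: violates R2
G2: violates R4,R7
A2: legal
B2: violates R4,R7
C3: violates R2
D3: legal
E3: violates R4
F3: legal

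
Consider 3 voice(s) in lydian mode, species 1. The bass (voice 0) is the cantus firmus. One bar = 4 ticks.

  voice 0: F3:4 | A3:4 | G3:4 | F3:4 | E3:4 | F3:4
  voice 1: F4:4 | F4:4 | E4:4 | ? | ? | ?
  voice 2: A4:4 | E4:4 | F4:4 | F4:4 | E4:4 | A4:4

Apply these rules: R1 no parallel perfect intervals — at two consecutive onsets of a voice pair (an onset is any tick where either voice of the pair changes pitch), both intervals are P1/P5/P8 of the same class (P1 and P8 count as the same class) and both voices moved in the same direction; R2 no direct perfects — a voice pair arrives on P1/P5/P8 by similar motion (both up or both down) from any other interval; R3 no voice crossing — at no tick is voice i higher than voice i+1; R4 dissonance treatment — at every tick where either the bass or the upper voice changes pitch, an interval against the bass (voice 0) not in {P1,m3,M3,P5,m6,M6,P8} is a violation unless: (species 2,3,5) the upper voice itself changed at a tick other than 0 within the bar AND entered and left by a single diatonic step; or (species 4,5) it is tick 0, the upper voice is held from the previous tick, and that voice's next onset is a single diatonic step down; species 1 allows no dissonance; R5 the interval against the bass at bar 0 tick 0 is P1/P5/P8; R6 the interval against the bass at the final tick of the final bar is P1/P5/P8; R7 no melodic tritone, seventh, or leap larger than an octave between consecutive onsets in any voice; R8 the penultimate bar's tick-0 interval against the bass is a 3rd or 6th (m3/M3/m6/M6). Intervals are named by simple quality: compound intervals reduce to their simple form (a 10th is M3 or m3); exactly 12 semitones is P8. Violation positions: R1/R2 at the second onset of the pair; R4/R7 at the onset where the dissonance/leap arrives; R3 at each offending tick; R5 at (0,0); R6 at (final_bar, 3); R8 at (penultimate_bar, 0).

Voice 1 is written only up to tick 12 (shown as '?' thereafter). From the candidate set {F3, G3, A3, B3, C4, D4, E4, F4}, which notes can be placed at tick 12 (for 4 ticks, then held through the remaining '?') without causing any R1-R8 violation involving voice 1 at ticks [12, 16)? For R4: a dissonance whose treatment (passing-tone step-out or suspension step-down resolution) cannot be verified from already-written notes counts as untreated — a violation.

F3: violates R2,R7
G3: violates R4
A3: legal
B3: violates R4
C4: violates R2
D4: legal
E4: violates R4
F4: legal

{A3, D4, F4}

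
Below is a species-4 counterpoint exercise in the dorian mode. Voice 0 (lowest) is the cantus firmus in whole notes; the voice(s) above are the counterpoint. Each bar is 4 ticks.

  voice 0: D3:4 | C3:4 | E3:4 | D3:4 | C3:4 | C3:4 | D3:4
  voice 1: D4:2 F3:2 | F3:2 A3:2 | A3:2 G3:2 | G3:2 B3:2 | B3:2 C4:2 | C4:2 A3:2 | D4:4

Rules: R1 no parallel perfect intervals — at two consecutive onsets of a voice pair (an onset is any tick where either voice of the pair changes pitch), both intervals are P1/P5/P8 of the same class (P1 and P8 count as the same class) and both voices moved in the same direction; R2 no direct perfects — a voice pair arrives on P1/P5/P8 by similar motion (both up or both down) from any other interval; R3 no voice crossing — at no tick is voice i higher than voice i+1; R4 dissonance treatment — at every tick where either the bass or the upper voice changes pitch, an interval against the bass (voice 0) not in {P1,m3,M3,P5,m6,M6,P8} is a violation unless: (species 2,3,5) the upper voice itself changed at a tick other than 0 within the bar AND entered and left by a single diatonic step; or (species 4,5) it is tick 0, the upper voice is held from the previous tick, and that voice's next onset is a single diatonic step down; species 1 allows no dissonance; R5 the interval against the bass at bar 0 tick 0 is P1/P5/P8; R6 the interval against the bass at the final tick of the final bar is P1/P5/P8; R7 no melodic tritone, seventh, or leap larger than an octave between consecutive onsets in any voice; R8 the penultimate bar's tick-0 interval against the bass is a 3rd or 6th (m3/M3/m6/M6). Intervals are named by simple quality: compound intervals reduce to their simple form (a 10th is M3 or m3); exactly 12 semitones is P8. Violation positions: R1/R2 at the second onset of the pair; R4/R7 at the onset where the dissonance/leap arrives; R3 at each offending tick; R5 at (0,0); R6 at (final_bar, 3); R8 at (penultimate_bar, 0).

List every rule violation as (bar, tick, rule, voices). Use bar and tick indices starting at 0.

(1, 0, R4, (0, 1))
(3, 0, R4, (0, 1))
(4, 0, R4, (0, 1))
(5, 0, R8, (0, 1))
(6, 0, R2, (0, 1))

bar 0: v0=D3 v1=D4 downbeat P8
bar 1: v0=C3 v1=F3 downbeat P4
bar 2: v0=E3 v1=A3 downbeat P4
bar 3: v0=D3 v1=G3 downbeat P4
bar 4: v0=C3 v1=B3 downbeat M7
bar 5: v0=C3 v1=C4 downbeat P8
bar 6: v0=D3 v1=D4 downbeat P8
  -> R4 @ bar 1 tick 0 v(0, 1): C3/F3 P4 untreated
  -> R4 @ bar 3 tick 0 v(0, 1): D3/G3 P4 untreated
  -> R4 @ bar 4 tick 0 v(0, 1): C3/B3 M7 untreated
  -> R8 @ bar 5 tick 0 v(0, 1): penult P8 not 3rd/6th
  -> R2 @ bar 6 tick 0 v(0, 1): C3/A3 M6 -> D3/D4 P8 similar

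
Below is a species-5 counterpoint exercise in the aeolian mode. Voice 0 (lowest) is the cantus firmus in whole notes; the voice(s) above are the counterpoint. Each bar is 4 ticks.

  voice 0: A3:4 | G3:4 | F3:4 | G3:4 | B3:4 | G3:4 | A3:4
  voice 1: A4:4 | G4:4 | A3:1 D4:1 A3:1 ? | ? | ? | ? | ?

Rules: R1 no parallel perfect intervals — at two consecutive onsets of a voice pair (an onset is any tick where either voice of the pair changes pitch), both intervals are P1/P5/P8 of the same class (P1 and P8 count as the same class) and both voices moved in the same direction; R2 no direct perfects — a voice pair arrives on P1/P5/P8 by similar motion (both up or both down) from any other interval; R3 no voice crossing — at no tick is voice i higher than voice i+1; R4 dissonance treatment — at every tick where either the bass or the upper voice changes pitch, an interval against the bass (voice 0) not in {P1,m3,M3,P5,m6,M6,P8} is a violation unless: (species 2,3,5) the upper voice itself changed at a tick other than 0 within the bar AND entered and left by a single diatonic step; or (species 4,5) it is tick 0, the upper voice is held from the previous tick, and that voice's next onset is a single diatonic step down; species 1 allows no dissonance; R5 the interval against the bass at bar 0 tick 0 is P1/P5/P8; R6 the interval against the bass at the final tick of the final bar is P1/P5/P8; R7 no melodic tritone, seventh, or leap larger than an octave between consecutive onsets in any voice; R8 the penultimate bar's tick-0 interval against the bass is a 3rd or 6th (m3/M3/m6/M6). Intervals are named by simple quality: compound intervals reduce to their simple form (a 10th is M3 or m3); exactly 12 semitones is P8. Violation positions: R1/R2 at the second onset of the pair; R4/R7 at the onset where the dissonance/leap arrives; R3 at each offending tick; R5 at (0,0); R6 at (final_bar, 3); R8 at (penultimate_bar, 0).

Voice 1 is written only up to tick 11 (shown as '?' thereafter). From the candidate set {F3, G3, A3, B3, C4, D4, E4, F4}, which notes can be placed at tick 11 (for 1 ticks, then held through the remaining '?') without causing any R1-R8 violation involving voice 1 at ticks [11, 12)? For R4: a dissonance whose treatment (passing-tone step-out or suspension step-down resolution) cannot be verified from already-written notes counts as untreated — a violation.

F3: legal
G3: violates R4
A3: legal
B3: violates R4
C4: legal
D4: legal
E4: violates R4
F4: legal

{A3, C4, D4, F3, F4}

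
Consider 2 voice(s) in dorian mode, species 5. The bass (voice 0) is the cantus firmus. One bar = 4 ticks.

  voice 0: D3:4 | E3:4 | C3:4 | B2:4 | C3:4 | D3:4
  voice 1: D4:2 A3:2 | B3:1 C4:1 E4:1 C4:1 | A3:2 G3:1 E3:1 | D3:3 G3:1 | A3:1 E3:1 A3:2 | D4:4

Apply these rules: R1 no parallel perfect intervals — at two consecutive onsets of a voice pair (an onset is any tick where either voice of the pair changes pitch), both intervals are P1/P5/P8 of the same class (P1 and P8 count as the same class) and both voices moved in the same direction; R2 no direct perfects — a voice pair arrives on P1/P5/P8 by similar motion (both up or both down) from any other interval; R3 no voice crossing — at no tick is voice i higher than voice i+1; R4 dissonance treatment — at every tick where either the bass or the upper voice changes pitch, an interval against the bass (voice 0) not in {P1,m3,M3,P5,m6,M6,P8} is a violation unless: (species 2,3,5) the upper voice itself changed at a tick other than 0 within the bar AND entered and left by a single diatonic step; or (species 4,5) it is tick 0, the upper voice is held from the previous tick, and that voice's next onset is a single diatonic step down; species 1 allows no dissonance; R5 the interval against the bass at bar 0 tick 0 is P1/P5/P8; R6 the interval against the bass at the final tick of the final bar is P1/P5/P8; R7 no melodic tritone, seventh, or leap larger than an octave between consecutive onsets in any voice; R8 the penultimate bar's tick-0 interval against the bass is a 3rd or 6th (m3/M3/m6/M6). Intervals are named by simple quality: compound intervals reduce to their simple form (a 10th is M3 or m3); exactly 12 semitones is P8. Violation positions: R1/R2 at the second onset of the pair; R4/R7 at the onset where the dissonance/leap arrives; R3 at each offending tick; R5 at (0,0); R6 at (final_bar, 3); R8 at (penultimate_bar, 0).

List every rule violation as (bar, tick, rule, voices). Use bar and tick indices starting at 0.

bar 0: v0=D3 v1=D4 downbeat P8
bar 1: v0=E3 v1=B3 downbeat P5
bar 2: v0=C3 v1=A3 downbeat M6
bar 3: v0=B2 v1=D3 downbeat m3
bar 4: v0=C3 v1=A3 downbeat M6
bar 5: v0=D3 v1=D4 downbeat P8
  -> R1 @ bar 1 tick 0 v(0, 1): D3/A3 P5 -> E3/B3 P5 similar
  -> R2 @ bar 5 tick 0 v(0, 1): C3/A3 M6 -> D3/D4 P8 similar

(1, 0, R1, (0, 1))
(5, 0, R2, (0, 1))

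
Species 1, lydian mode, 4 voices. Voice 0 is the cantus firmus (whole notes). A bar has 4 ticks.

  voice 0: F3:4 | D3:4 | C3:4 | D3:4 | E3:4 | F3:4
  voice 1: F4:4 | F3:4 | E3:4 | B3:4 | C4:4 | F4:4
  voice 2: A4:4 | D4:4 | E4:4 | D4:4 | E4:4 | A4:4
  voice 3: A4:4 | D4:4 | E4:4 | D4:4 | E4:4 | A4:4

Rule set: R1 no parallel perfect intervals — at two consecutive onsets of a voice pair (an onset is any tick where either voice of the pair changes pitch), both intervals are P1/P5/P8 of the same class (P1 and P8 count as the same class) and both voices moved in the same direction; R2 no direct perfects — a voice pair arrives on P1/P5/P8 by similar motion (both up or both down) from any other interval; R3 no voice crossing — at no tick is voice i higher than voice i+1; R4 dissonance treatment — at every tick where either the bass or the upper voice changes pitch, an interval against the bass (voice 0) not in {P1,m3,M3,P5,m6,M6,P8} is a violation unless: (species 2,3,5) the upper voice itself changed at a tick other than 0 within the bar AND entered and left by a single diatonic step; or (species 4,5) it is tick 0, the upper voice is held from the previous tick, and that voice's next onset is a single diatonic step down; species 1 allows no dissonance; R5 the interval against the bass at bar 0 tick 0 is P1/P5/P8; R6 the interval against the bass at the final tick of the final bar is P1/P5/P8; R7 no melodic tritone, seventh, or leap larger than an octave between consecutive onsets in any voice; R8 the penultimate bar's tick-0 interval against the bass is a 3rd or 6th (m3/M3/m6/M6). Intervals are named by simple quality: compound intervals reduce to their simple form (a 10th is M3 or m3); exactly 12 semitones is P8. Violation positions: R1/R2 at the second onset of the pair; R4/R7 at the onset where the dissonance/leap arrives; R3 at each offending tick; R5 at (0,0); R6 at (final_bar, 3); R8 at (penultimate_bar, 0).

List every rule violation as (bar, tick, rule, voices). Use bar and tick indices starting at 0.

(0, 0, R5, (0, 2))
(0, 0, R5, (0, 3))
(1, 0, R1, (2, 3))
(1, 0, R2, (0, 2))
(1, 0, R2, (0, 3))
(2, 0, R1, (2, 3))
(3, 0, R1, (2, 3))
(4, 0, R1, (0, 2))
(4, 0, R1, (0, 3))
(4, 0, R1, (2, 3))
(4, 0, R8, (0, 2))
(4, 0, R8, (0, 3))
(5, 0, R1, (2, 3))
(5, 0, R2, (0, 1))
(5, 3, R6, (0, 2))
(5, 3, R6, (0, 3))

bar 0: v0=F3 v1=F4 v2=A4 v3=A4 downbeat M3
bar 1: v0=D3 v1=F3 v2=D4 v3=D4 downbeat P8
bar 2: v0=C3 v1=E3 v2=E4 v3=E4 downbeat M3
bar 3: v0=D3 v1=B3 v2=D4 v3=D4 downbeat P8
bar 4: v0=E3 v1=C4 v2=E4 v3=E4 downbeat P8
bar 5: v0=F3 v1=F4 v2=A4 v3=A4 downbeat M3
  -> R5 @ bar 0 tick 0 v(0, 2): opens on M3
  -> R5 @ bar 0 tick 0 v(0, 3): opens on M3
  -> R1 @ bar 1 tick 0 v(2, 3): A4/A4 P1 -> D4/D4 P1 similar
  -> R2 @ bar 1 tick 0 v(0, 2): F3/A4 M3 -> D3/D4 P8 similar
  -> R2 @ bar 1 tick 0 v(0, 3): F3/A4 M3 -> D3/D4 P8 similar
  -> R1 @ bar 2 tick 0 v(2, 3): D4/D4 P1 -> E4/E4 P1 similar
  -> R1 @ bar 3 tick 0 v(2, 3): E4/E4 P1 -> D4/D4 P1 similar
  -> R1 @ bar 4 tick 0 v(0, 2): D3/D4 P8 -> E3/E4 P8 similar
  -> R1 @ bar 4 tick 0 v(0, 3): D3/D4 P8 -> E3/E4 P8 similar
  -> R1 @ bar 4 tick 0 v(2, 3): D4/D4 P1 -> E4/E4 P1 similar
  -> R8 @ bar 4 tick 0 v(0, 2): penult P8 not 3rd/6th
  -> R8 @ bar 4 tick 0 v(0, 3): penult P8 not 3rd/6th
  -> R1 @ bar 5 tick 0 v(2, 3): E4/E4 P1 -> A4/A4 P1 similar
  -> R2 @ bar 5 tick 0 v(0, 1): E3/C4 m6 -> F3/F4 P8 similar
  -> R6 @ bar 5 tick 3 v(0, 2): closes on M3
  -> R6 @ bar 5 tick 3 v(0, 3): closes on M3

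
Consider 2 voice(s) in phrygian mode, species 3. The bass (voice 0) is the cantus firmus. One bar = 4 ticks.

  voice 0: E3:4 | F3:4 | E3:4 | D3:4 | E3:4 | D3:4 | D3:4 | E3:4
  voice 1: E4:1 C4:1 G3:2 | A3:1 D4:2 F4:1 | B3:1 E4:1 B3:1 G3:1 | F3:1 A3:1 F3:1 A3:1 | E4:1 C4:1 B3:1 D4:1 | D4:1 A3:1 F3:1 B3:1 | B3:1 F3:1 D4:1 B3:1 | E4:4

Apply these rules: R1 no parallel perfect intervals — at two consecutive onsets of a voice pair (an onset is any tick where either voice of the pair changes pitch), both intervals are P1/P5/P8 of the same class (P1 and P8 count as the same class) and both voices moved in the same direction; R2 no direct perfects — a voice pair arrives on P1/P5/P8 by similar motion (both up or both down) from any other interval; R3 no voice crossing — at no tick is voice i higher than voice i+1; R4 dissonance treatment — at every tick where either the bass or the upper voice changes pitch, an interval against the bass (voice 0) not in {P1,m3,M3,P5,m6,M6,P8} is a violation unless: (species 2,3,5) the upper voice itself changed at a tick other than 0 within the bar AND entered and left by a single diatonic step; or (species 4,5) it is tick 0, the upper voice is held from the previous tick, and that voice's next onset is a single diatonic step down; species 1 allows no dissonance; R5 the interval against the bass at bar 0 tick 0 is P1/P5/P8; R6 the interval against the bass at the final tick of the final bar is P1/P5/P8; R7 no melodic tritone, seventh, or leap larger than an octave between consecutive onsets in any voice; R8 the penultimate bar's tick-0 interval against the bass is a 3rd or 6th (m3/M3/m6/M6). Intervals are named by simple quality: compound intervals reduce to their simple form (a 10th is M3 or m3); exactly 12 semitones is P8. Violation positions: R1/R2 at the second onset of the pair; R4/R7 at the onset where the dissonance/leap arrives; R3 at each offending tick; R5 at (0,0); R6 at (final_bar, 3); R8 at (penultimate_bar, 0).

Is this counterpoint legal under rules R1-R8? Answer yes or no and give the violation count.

No (7 violations)

bar 0: v0=E3 v1=E4 (P8)
bar 1: v0=F3 v1=A3 (M3)
bar 2: v0=E3 v1=B3 (P5)
bar 3: v0=D3 v1=F3 (m3)
bar 4: v0=E3 v1=E4 (P8)
bar 5: v0=D3 v1=D4 (P8)
bar 6: v0=D3 v1=B3 (M6)
bar 7: v0=E3 v1=E4 (P8)
  R2 @ bar2.0: F3/F4 P8 -> E3/B3 P5 similar
  R7 @ bar2.0: F4->B3 leap 6st
  R2 @ bar4.0: D3/A3 P5 -> E3/E4 P8 similar
  R4 @ bar4.3: E3/D4 m7 untreated
  R7 @ bar5.3: F3->B3 leap 6st
  R7 @ bar6.1: B3->F3 leap 6st
  R2 @ bar7.0: D3/B3 M6 -> E3/E4 P8 similar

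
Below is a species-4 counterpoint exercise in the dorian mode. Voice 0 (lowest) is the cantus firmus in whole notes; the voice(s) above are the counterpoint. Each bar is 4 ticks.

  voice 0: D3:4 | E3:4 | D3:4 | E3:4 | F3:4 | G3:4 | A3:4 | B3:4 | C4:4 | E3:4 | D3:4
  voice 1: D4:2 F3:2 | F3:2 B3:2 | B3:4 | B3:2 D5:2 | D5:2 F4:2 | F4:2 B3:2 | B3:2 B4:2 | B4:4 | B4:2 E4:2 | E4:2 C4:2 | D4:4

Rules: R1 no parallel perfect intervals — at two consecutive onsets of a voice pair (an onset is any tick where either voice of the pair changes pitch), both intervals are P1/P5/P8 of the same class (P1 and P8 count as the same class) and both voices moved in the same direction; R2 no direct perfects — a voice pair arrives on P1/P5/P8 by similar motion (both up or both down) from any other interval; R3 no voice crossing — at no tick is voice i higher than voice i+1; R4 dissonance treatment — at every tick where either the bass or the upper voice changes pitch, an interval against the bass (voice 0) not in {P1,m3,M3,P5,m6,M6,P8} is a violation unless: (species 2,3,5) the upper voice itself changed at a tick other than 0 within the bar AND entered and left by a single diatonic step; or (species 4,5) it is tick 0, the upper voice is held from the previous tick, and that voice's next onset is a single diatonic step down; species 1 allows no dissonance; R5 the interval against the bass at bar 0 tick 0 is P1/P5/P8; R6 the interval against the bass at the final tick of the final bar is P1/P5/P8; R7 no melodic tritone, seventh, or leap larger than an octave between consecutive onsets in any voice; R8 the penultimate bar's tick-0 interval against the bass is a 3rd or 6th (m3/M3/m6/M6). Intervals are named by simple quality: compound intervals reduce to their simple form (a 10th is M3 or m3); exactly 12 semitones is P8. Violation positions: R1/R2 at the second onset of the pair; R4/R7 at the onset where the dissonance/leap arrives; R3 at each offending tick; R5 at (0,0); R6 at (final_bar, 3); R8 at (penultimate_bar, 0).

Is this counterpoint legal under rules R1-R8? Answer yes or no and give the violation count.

No (10 violations)

bar 0: v0=D3 v1=D4 (P8)
bar 1: v0=E3 v1=F3 (m2)
bar 2: v0=D3 v1=B3 (M6)
bar 3: v0=E3 v1=B3 (P5)
bar 4: v0=F3 v1=D5 (M6)
bar 5: v0=G3 v1=F4 (m7)
bar 6: v0=A3 v1=B3 (M2)
bar 7: v0=B3 v1=B4 (P8)
bar 8: v0=C4 v1=B4 (M7)
bar 9: v0=E3 v1=E4 (P8)
bar 10: v0=D3 v1=D4 (P8)
  R4 @ bar1.0: E3/F3 m2 untreated
  R7 @ bar1.2: F3->B3 leap 6st
  R4 @ bar3.2: E3/D5 m7 untreated
  R7 @ bar3.2: B3->D5 leap 15st
  R4 @ bar5.0: G3/F4 m7 untreated
  R7 @ bar5.2: F4->B3 leap 6st
  R4 @ bar6.0: A3/B3 M2 untreated
  R4 @ bar6.2: A3/B4 M2 untreated
  R4 @ bar8.0: C4/B4 M7 untreated
  R8 @ bar9.0: penult P8 not 3rd/6th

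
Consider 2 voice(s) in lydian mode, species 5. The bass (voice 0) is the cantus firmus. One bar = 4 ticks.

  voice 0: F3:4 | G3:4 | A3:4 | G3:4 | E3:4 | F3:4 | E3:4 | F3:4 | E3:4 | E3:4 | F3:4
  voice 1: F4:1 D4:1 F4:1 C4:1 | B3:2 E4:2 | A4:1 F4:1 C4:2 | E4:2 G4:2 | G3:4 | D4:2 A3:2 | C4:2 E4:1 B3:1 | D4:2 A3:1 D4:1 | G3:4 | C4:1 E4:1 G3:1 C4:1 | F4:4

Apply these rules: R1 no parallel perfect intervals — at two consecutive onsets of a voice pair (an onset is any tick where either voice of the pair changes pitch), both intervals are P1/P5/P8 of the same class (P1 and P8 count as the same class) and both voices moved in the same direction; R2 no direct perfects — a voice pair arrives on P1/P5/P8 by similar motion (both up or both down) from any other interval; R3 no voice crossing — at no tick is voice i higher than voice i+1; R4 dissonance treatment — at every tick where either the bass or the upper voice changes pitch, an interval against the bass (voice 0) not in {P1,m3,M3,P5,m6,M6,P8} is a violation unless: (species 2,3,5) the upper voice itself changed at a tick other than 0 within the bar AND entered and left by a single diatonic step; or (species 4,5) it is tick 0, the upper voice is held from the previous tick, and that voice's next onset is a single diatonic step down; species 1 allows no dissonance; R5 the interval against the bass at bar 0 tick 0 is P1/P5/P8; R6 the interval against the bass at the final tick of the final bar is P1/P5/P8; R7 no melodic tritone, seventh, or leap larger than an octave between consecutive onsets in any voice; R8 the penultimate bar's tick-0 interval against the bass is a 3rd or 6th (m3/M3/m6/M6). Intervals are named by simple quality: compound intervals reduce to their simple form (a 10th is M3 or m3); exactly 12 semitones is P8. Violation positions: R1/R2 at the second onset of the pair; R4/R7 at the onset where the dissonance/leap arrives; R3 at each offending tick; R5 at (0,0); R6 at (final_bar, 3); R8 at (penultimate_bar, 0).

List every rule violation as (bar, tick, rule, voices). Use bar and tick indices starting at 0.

(2, 0, R2, (0, 1))
(10, 0, R2, (0, 1))

bar 0: v0=F3 v1=F4 downbeat P8
bar 1: v0=G3 v1=B3 downbeat M3
bar 2: v0=A3 v1=A4 downbeat P8
bar 3: v0=G3 v1=E4 downbeat M6
bar 4: v0=E3 v1=G3 downbeat m3
bar 5: v0=F3 v1=D4 downbeat M6
bar 6: v0=E3 v1=C4 downbeat m6
bar 7: v0=F3 v1=D4 downbeat M6
bar 8: v0=E3 v1=G3 downbeat m3
bar 9: v0=E3 v1=C4 downbeat m6
bar 10: v0=F3 v1=F4 downbeat P8
  -> R2 @ bar 2 tick 0 v(0, 1): G3/E4 M6 -> A3/A4 P8 similar
  -> R2 @ bar 10 tick 0 v(0, 1): E3/C4 m6 -> F3/F4 P8 similar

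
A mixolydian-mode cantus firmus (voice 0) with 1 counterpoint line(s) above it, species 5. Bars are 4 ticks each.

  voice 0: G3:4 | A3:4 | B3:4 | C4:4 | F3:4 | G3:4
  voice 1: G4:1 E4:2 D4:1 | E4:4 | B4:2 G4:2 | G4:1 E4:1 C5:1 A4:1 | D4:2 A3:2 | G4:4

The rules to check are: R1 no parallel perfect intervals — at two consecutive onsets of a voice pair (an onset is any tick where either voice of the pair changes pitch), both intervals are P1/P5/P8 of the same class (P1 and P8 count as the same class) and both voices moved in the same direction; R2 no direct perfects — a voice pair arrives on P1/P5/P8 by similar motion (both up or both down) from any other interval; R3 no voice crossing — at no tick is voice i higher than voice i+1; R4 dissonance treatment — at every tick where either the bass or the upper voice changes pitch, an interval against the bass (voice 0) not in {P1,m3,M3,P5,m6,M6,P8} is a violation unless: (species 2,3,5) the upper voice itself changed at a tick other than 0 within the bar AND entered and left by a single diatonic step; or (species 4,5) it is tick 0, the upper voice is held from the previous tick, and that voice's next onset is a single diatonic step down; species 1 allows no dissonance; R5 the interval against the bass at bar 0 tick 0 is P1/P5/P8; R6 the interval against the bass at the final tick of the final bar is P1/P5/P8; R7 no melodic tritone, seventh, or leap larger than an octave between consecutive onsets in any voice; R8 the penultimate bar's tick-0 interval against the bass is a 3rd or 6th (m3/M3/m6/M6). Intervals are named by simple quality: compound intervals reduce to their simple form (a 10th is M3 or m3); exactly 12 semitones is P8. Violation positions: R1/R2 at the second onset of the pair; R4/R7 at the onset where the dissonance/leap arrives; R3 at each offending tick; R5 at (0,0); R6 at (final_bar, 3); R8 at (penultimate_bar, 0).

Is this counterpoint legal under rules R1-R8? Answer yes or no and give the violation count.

No (4 violations)

bar 0: v0=G3 v1=G4 (P8)
bar 1: v0=A3 v1=E4 (P5)
bar 2: v0=B3 v1=B4 (P8)
bar 3: v0=C4 v1=G4 (P5)
bar 4: v0=F3 v1=D4 (M6)
bar 5: v0=G3 v1=G4 (P8)
  R1 @ bar1.0: G3/D4 P5 -> A3/E4 P5 similar
  R2 @ bar2.0: A3/E4 P5 -> B3/B4 P8 similar
  R2 @ bar5.0: F3/A3 M3 -> G3/G4 P8 similar
  R7 @ bar5.0: A3->G4 leap 10st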